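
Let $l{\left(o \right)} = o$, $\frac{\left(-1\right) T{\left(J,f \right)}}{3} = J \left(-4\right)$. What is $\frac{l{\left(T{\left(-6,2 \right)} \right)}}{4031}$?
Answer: $- \frac{72}{4031} \approx -0.017862$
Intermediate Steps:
$T{\left(J,f \right)} = 12 J$ ($T{\left(J,f \right)} = - 3 J \left(-4\right) = - 3 \left(- 4 J\right) = 12 J$)
$\frac{l{\left(T{\left(-6,2 \right)} \right)}}{4031} = \frac{12 \left(-6\right)}{4031} = \left(-72\right) \frac{1}{4031} = - \frac{72}{4031}$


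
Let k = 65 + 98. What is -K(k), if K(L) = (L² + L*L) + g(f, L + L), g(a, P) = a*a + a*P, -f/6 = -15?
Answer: -90578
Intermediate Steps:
f = 90 (f = -6*(-15) = 90)
g(a, P) = a² + P*a
k = 163
K(L) = 8100 + 2*L² + 180*L (K(L) = (L² + L*L) + 90*((L + L) + 90) = (L² + L²) + 90*(2*L + 90) = 2*L² + 90*(90 + 2*L) = 2*L² + (8100 + 180*L) = 8100 + 2*L² + 180*L)
-K(k) = -(8100 + 2*163² + 180*163) = -(8100 + 2*26569 + 29340) = -(8100 + 53138 + 29340) = -1*90578 = -90578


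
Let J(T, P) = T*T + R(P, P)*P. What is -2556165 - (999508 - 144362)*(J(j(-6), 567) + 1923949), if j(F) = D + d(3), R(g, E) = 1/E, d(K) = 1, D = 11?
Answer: -1645383843889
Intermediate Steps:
j(F) = 12 (j(F) = 11 + 1 = 12)
J(T, P) = 1 + T**2 (J(T, P) = T*T + P/P = T**2 + 1 = 1 + T**2)
-2556165 - (999508 - 144362)*(J(j(-6), 567) + 1923949) = -2556165 - (999508 - 144362)*((1 + 12**2) + 1923949) = -2556165 - 855146*((1 + 144) + 1923949) = -2556165 - 855146*(145 + 1923949) = -2556165 - 855146*1924094 = -2556165 - 1*1645381287724 = -2556165 - 1645381287724 = -1645383843889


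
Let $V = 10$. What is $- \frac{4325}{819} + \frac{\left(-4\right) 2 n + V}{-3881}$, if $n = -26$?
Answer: $- \frac{16963867}{3178539} \approx -5.337$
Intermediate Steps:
$- \frac{4325}{819} + \frac{\left(-4\right) 2 n + V}{-3881} = - \frac{4325}{819} + \frac{\left(-4\right) 2 \left(-26\right) + 10}{-3881} = \left(-4325\right) \frac{1}{819} + \left(\left(-8\right) \left(-26\right) + 10\right) \left(- \frac{1}{3881}\right) = - \frac{4325}{819} + \left(208 + 10\right) \left(- \frac{1}{3881}\right) = - \frac{4325}{819} + 218 \left(- \frac{1}{3881}\right) = - \frac{4325}{819} - \frac{218}{3881} = - \frac{16963867}{3178539}$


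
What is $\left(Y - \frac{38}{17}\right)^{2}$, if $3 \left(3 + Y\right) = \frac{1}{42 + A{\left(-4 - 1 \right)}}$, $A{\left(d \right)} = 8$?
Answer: $\frac{177768889}{6502500} \approx 27.339$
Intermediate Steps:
$Y = - \frac{449}{150}$ ($Y = -3 + \frac{1}{3 \left(42 + 8\right)} = -3 + \frac{1}{3 \cdot 50} = -3 + \frac{1}{3} \cdot \frac{1}{50} = -3 + \frac{1}{150} = - \frac{449}{150} \approx -2.9933$)
$\left(Y - \frac{38}{17}\right)^{2} = \left(- \frac{449}{150} - \frac{38}{17}\right)^{2} = \left(- \frac{13333}{2550}\right)^{2} = \frac{177768889}{6502500}$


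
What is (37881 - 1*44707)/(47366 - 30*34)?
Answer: -3413/23173 ≈ -0.14728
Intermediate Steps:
(37881 - 1*44707)/(47366 - 30*34) = (37881 - 44707)/(47366 - 1020) = -6826/46346 = -6826*1/46346 = -3413/23173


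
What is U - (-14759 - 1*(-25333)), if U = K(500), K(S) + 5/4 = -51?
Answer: -42505/4 ≈ -10626.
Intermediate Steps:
K(S) = -209/4 (K(S) = -5/4 - 51 = -209/4)
U = -209/4 ≈ -52.250
U - (-14759 - 1*(-25333)) = -209/4 - (-14759 - 1*(-25333)) = -209/4 - (-14759 + 25333) = -209/4 - 1*10574 = -209/4 - 10574 = -42505/4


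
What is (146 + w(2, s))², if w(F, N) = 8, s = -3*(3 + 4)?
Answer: 23716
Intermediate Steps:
s = -21 (s = -3*7 = -21)
(146 + w(2, s))² = (146 + 8)² = 154² = 23716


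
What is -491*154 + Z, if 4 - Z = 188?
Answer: -75798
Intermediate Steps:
Z = -184 (Z = 4 - 1*188 = 4 - 188 = -184)
-491*154 + Z = -491*154 - 184 = -75614 - 184 = -75798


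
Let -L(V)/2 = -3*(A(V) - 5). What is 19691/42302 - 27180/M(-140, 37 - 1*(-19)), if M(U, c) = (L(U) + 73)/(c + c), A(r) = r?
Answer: 128789750047/33714694 ≈ 3820.0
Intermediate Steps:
L(V) = -30 + 6*V (L(V) = -(-6)*(V - 5) = -(-6)*(-5 + V) = -2*(15 - 3*V) = -30 + 6*V)
M(U, c) = (43 + 6*U)/(2*c) (M(U, c) = ((-30 + 6*U) + 73)/(c + c) = (43 + 6*U)/((2*c)) = (43 + 6*U)*(1/(2*c)) = (43 + 6*U)/(2*c))
19691/42302 - 27180/M(-140, 37 - 1*(-19)) = 19691/42302 - 27180*2*(37 - 1*(-19))/(43 + 6*(-140)) = 19691*(1/42302) - 27180*2*(37 + 19)/(43 - 840) = 19691/42302 - 27180/((½)*(-797)/56) = 19691/42302 - 27180/((½)*(1/56)*(-797)) = 19691/42302 - 27180/(-797/112) = 19691/42302 - 27180*(-112/797) = 19691/42302 + 3044160/797 = 128789750047/33714694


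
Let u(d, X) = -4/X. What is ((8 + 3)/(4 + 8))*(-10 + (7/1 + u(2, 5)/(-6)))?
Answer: -473/180 ≈ -2.6278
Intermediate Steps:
((8 + 3)/(4 + 8))*(-10 + (7/1 + u(2, 5)/(-6))) = ((8 + 3)/(4 + 8))*(-10 + (7/1 - 4/5/(-6))) = (11/12)*(-10 + (7*1 - 4*⅕*(-⅙))) = (11*(1/12))*(-10 + (7 - ⅘*(-⅙))) = 11*(-10 + (7 + 2/15))/12 = 11*(-10 + 107/15)/12 = (11/12)*(-43/15) = -473/180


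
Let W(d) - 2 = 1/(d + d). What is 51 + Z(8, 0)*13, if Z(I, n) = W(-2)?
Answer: 295/4 ≈ 73.750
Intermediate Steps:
W(d) = 2 + 1/(2*d) (W(d) = 2 + 1/(d + d) = 2 + 1/(2*d))
Z(I, n) = 7/4 (Z(I, n) = 2 + (½)/(-2) = 2 + (½)*(-½) = 2 - ¼ = 7/4)
51 + Z(8, 0)*13 = 51 + (7/4)*13 = 51 + 91/4 = 295/4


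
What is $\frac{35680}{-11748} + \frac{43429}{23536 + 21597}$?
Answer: $- \frac{25003217}{12050511} \approx -2.0749$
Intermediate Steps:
$\frac{35680}{-11748} + \frac{43429}{23536 + 21597} = 35680 \left(- \frac{1}{11748}\right) + \frac{43429}{45133} = - \frac{8920}{2937} + 43429 \cdot \frac{1}{45133} = - \frac{8920}{2937} + \frac{43429}{45133} = - \frac{25003217}{12050511}$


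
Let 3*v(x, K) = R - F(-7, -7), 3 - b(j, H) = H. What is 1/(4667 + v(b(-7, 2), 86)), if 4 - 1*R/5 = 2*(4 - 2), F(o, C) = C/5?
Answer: 15/70012 ≈ 0.00021425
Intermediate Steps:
b(j, H) = 3 - H
F(o, C) = C/5 (F(o, C) = C*(1/5) = C/5)
R = 0 (R = 20 - 10*(4 - 2) = 20 - 10*2 = 20 - 5*4 = 20 - 20 = 0)
v(x, K) = 7/15 (v(x, K) = (0 - (-7)/5)/3 = (0 - 1*(-7/5))/3 = (0 + 7/5)/3 = (1/3)*(7/5) = 7/15)
1/(4667 + v(b(-7, 2), 86)) = 1/(4667 + 7/15) = 1/(70012/15) = 15/70012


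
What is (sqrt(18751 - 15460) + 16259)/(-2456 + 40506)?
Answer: 16259/38050 + sqrt(3291)/38050 ≈ 0.42881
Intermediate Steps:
(sqrt(18751 - 15460) + 16259)/(-2456 + 40506) = (sqrt(3291) + 16259)/38050 = (16259 + sqrt(3291))*(1/38050) = 16259/38050 + sqrt(3291)/38050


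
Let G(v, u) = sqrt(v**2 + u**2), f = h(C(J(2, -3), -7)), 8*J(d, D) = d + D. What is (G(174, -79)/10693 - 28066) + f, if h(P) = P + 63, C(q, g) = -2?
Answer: -28005 + 53*sqrt(13)/10693 ≈ -28005.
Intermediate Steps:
J(d, D) = D/8 + d/8 (J(d, D) = (d + D)/8 = (D + d)/8 = D/8 + d/8)
h(P) = 63 + P
f = 61 (f = 63 - 2 = 61)
G(v, u) = sqrt(u**2 + v**2)
(G(174, -79)/10693 - 28066) + f = (sqrt((-79)**2 + 174**2)/10693 - 28066) + 61 = (sqrt(6241 + 30276)*(1/10693) - 28066) + 61 = (sqrt(36517)*(1/10693) - 28066) + 61 = ((53*sqrt(13))*(1/10693) - 28066) + 61 = (53*sqrt(13)/10693 - 28066) + 61 = (-28066 + 53*sqrt(13)/10693) + 61 = -28005 + 53*sqrt(13)/10693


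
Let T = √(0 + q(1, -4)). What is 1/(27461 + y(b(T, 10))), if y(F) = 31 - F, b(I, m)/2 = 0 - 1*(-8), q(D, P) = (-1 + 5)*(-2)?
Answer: 1/27476 ≈ 3.6395e-5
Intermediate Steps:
q(D, P) = -8 (q(D, P) = 4*(-2) = -8)
T = 2*I*√2 (T = √(0 - 8) = √(-8) = 2*I*√2 ≈ 2.8284*I)
b(I, m) = 16 (b(I, m) = 2*(0 - 1*(-8)) = 2*(0 + 8) = 2*8 = 16)
1/(27461 + y(b(T, 10))) = 1/(27461 + (31 - 1*16)) = 1/(27461 + (31 - 16)) = 1/(27461 + 15) = 1/27476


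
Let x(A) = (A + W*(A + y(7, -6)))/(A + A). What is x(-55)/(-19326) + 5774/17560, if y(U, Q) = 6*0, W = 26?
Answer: 2319818/7070095 ≈ 0.32812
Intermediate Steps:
y(U, Q) = 0
x(A) = 27/2 (x(A) = (A + 26*(A + 0))/(A + A) = (A + 26*A)/((2*A)) = (27*A)*(1/(2*A)) = 27/2)
x(-55)/(-19326) + 5774/17560 = (27/2)/(-19326) + 5774/17560 = (27/2)*(-1/19326) + 5774*(1/17560) = -9/12884 + 2887/8780 = 2319818/7070095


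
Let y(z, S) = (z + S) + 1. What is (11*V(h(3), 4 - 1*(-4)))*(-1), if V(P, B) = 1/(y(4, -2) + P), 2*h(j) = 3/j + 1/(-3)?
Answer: -33/10 ≈ -3.3000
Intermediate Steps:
y(z, S) = 1 + S + z (y(z, S) = (S + z) + 1 = 1 + S + z)
h(j) = -⅙ + 3/(2*j) (h(j) = (3/j + 1/(-3))/2 = (3/j + 1*(-⅓))/2 = (3/j - ⅓)/2 = (-⅓ + 3/j)/2 = -⅙ + 3/(2*j))
V(P, B) = 1/(3 + P) (V(P, B) = 1/((1 - 2 + 4) + P) = 1/(3 + P))
(11*V(h(3), 4 - 1*(-4)))*(-1) = (11/(3 + (⅙)*(9 - 1*3)/3))*(-1) = (11/(3 + (⅙)*(⅓)*(9 - 3)))*(-1) = (11/(3 + (⅙)*(⅓)*6))*(-1) = (11/(3 + ⅓))*(-1) = (11/(10/3))*(-1) = (11*(3/10))*(-1) = (33/10)*(-1) = -33/10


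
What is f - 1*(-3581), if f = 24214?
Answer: 27795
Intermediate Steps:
f - 1*(-3581) = 24214 - 1*(-3581) = 24214 + 3581 = 27795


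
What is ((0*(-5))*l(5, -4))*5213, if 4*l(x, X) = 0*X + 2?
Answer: 0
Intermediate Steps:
l(x, X) = ½ (l(x, X) = (0*X + 2)/4 = (0 + 2)/4 = (¼)*2 = ½)
((0*(-5))*l(5, -4))*5213 = ((0*(-5))*(½))*5213 = (0*(½))*5213 = 0*5213 = 0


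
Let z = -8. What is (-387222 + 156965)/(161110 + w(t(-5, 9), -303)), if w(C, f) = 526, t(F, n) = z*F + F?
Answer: -230257/161636 ≈ -1.4245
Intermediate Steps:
t(F, n) = -7*F (t(F, n) = -8*F + F = -7*F)
(-387222 + 156965)/(161110 + w(t(-5, 9), -303)) = (-387222 + 156965)/(161110 + 526) = -230257/161636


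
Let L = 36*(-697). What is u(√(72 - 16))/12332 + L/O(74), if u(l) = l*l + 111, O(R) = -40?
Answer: 38680153/61660 ≈ 627.31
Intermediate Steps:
L = -25092
u(l) = 111 + l² (u(l) = l² + 111 = 111 + l²)
u(√(72 - 16))/12332 + L/O(74) = (111 + (√(72 - 16))²)/12332 - 25092/(-40) = (111 + (√56)²)*(1/12332) - 25092*(-1/40) = (111 + (2*√14)²)*(1/12332) + 6273/10 = (111 + 56)*(1/12332) + 6273/10 = 167*(1/12332) + 6273/10 = 167/12332 + 6273/10 = 38680153/61660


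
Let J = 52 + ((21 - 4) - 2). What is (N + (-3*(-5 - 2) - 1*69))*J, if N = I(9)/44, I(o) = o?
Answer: -140901/44 ≈ -3202.3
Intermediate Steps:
J = 67 (J = 52 + (17 - 2) = 52 + 15 = 67)
N = 9/44 ≈ 0.20455
(N + (-3*(-5 - 2) - 1*69))*J = (9/44 + (-3*(-5 - 2) - 1*69))*67 = (9/44 + (-3*(-7) - 69))*67 = (9/44 + (21 - 69))*67 = (9/44 - 48)*67 = -2103/44*67 = -140901/44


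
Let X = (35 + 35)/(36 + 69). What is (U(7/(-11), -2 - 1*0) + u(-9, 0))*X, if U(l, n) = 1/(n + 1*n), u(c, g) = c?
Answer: -37/6 ≈ -6.1667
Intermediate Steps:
U(l, n) = 1/(2*n) (U(l, n) = 1/(n + n) = 1/(2*n))
X = ⅔ (X = 70/105 = 70*(1/105) = ⅔ ≈ 0.66667)
(U(7/(-11), -2 - 1*0) + u(-9, 0))*X = (1/(2*(-2 - 1*0)) - 9)*(⅔) = (1/(2*(-2 + 0)) - 9)*(⅔) = ((½)/(-2) - 9)*(⅔) = ((½)*(-½) - 9)*(⅔) = (-¼ - 9)*(⅔) = -37/4*⅔ = -37/6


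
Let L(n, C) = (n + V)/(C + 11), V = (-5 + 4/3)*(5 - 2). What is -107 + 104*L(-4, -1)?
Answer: -263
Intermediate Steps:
V = -11 (V = (-5 + 4*(⅓))*3 = (-5 + 4/3)*3 = -11/3*3 = -11)
L(n, C) = (-11 + n)/(11 + C) (L(n, C) = (n - 11)/(C + 11) = (-11 + n)/(11 + C))
-107 + 104*L(-4, -1) = -107 + 104*((-11 - 4)/(11 - 1)) = -107 + 104*(-15/10) = -107 + 104*((⅒)*(-15)) = -107 + 104*(-3/2) = -107 - 156 = -263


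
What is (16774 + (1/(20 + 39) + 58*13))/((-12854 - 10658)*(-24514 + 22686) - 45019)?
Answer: 1034153/2533160103 ≈ 0.00040825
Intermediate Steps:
(16774 + (1/(20 + 39) + 58*13))/((-12854 - 10658)*(-24514 + 22686) - 45019) = (16774 + (1/59 + 754))/(-23512*(-1828) - 45019) = (16774 + (1/59 + 754))/(42979936 - 45019) = (16774 + 44487/59)/42934917 = (1034153/59)*(1/42934917) = 1034153/2533160103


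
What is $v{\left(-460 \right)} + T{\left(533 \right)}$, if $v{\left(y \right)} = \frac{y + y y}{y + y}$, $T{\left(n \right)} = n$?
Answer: $\frac{607}{2} \approx 303.5$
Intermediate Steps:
$v{\left(y \right)} = \frac{y + y^{2}}{2 y}$
$v{\left(-460 \right)} + T{\left(533 \right)} = \left(\frac{1}{2} + \frac{1}{2} \left(-460\right)\right) + 533 = \left(\frac{1}{2} - 230\right) + 533 = - \frac{459}{2} + 533 = \frac{607}{2}$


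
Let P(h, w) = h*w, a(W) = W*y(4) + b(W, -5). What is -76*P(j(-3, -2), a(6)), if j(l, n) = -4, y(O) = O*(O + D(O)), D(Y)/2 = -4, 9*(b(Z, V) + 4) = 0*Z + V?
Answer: -275120/9 ≈ -30569.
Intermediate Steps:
b(Z, V) = -4 + V/9 (b(Z, V) = -4 + (0*Z + V)/9 = -4 + (0 + V)/9 = -4 + V/9)
D(Y) = -8 (D(Y) = 2*(-4) = -8)
y(O) = O*(-8 + O) (y(O) = O*(O - 8) = O*(-8 + O))
a(W) = -41/9 - 16*W (a(W) = W*(4*(-8 + 4)) + (-4 + (⅑)*(-5)) = W*(4*(-4)) + (-4 - 5/9) = W*(-16) - 41/9 = -16*W - 41/9 = -41/9 - 16*W)
-76*P(j(-3, -2), a(6)) = -(-304)*(-41/9 - 16*6) = -(-304)*(-41/9 - 96) = -(-304)*(-905)/9 = -76*3620/9 = -275120/9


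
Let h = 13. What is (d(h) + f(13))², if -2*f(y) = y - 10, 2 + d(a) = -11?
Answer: 841/4 ≈ 210.25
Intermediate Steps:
d(a) = -13 (d(a) = -2 - 11 = -13)
f(y) = 5 - y/2 (f(y) = -(y - 10)/2 = -(-10 + y)/2 = 5 - y/2)
(d(h) + f(13))² = (-13 + (5 - ½*13))² = (-13 + (5 - 13/2))² = (-13 - 3/2)² = (-29/2)² = 841/4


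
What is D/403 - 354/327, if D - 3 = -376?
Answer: -88211/43927 ≈ -2.0081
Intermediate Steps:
D = -373 (D = 3 - 376 = -373)
D/403 - 354/327 = -373/403 - 354/327 = -373*1/403 - 354*1/327 = -373/403 - 118/109 = -88211/43927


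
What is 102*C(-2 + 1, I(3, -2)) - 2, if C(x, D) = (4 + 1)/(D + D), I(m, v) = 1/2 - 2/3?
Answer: -1532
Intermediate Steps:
I(m, v) = -1/6 (I(m, v) = 1*(1/2) - 2*1/3 = 1/2 - 2/3 = -1/6)
C(x, D) = 5/(2*D) (C(x, D) = 5/((2*D)) = 5*(1/(2*D)) = 5/(2*D))
102*C(-2 + 1, I(3, -2)) - 2 = 102*(5/(2*(-1/6))) - 2 = 102*((5/2)*(-6)) - 2 = 102*(-15) - 2 = -1530 - 2 = -1532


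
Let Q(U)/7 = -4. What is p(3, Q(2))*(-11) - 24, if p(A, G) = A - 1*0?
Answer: -57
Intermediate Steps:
Q(U) = -28 (Q(U) = 7*(-4) = -28)
p(A, G) = A (p(A, G) = A + 0 = A)
p(3, Q(2))*(-11) - 24 = 3*(-11) - 24 = -33 - 24 = -57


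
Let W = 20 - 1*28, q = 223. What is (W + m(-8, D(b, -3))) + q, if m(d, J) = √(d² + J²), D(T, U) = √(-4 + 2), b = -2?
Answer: 215 + √62 ≈ 222.87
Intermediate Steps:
D(T, U) = I*√2 (D(T, U) = √(-2) = I*√2)
m(d, J) = √(J² + d²)
W = -8 (W = 20 - 28 = -8)
(W + m(-8, D(b, -3))) + q = (-8 + √((I*√2)² + (-8)²)) + 223 = (-8 + √(-2 + 64)) + 223 = (-8 + √62) + 223 = 215 + √62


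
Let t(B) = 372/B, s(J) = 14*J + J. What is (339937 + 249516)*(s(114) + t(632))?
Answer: 159313230669/158 ≈ 1.0083e+9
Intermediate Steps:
s(J) = 15*J
(339937 + 249516)*(s(114) + t(632)) = (339937 + 249516)*(15*114 + 372/632) = 589453*(1710 + 372*(1/632)) = 589453*(1710 + 93/158) = 589453*(270273/158) = 159313230669/158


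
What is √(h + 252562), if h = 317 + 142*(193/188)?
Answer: √2235726926/94 ≈ 503.02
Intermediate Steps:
h = 43501/94 (h = 317 + 142*(193*(1/188)) = 317 + 142*(193/188) = 317 + 13703/94 = 43501/94 ≈ 462.78)
√(h + 252562) = √(43501/94 + 252562) = √(23784329/94) = √2235726926/94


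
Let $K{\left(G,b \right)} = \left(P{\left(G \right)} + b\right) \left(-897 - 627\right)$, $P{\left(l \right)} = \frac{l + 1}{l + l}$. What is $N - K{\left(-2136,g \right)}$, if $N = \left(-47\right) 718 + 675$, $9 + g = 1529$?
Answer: $\frac{813164749}{356} \approx 2.2842 \cdot 10^{6}$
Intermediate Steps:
$g = 1520$ ($g = -9 + 1529 = 1520$)
$P{\left(l \right)} = \frac{1 + l}{2 l}$
$K{\left(G,b \right)} = - 1524 b - \frac{762 \left(1 + G\right)}{G}$ ($K{\left(G,b \right)} = \left(\frac{1 + G}{2 G} + b\right) \left(-897 - 627\right) = \left(b + \frac{1 + G}{2 G}\right) \left(-1524\right) = - 1524 b - \frac{762 \left(1 + G\right)}{G}$)
$N = -33071$ ($N = -33746 + 675 = -33071$)
$N - K{\left(-2136,g \right)} = -33071 - \left(-762 - 2316480 - \frac{762}{-2136}\right) = -33071 - \left(-762 - 2316480 - - \frac{127}{356}\right) = -33071 - \left(-762 - 2316480 + \frac{127}{356}\right) = -33071 - - \frac{824938025}{356} = -33071 + \frac{824938025}{356} = \frac{813164749}{356}$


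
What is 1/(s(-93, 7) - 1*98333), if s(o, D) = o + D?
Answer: -1/98419 ≈ -1.0161e-5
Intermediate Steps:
s(o, D) = D + o
1/(s(-93, 7) - 1*98333) = 1/((7 - 93) - 1*98333) = 1/(-86 - 98333) = 1/(-98419) = -1/98419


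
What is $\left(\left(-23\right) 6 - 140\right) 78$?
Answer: $-21684$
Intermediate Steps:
$\left(\left(-23\right) 6 - 140\right) 78 = \left(-138 - 140\right) 78 = \left(-278\right) 78 = -21684$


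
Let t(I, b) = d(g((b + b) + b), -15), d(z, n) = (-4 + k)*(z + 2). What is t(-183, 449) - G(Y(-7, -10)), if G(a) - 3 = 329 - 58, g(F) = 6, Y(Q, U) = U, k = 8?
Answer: -242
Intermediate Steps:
G(a) = 274 (G(a) = 3 + (329 - 58) = 3 + 271 = 274)
d(z, n) = 8 + 4*z (d(z, n) = (-4 + 8)*(z + 2) = 4*(2 + z) = 8 + 4*z)
t(I, b) = 32 (t(I, b) = 8 + 4*6 = 8 + 24 = 32)
t(-183, 449) - G(Y(-7, -10)) = 32 - 1*274 = 32 - 274 = -242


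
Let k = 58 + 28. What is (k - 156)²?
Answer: 4900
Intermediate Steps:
k = 86
(k - 156)² = (86 - 156)² = (-70)² = 4900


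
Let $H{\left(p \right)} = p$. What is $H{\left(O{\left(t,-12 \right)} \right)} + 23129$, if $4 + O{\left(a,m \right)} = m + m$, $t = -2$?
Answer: $23101$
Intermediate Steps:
$O{\left(a,m \right)} = -4 + 2 m$ ($O{\left(a,m \right)} = -4 + \left(m + m\right) = -4 + 2 m$)
$H{\left(O{\left(t,-12 \right)} \right)} + 23129 = \left(-4 + 2 \left(-12\right)\right) + 23129 = \left(-4 - 24\right) + 23129 = -28 + 23129 = 23101$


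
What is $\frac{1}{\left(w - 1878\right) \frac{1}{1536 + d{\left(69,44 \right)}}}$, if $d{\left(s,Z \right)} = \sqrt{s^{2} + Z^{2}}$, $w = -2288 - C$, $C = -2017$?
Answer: $- \frac{1536}{2149} - \frac{\sqrt{6697}}{2149} \approx -0.75283$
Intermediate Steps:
$w = -271$ ($w = -2288 - -2017 = -2288 + 2017 = -271$)
$d{\left(s,Z \right)} = \sqrt{Z^{2} + s^{2}}$
$\frac{1}{\left(w - 1878\right) \frac{1}{1536 + d{\left(69,44 \right)}}} = \frac{1}{\left(-271 - 1878\right) \frac{1}{1536 + \sqrt{44^{2} + 69^{2}}}} = \frac{1}{\left(-2149\right) \frac{1}{1536 + \sqrt{1936 + 4761}}} = \frac{1}{\left(-2149\right) \frac{1}{1536 + \sqrt{6697}}} = - \frac{1536}{2149} - \frac{\sqrt{6697}}{2149}$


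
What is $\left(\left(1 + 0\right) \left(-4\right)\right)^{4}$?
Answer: $256$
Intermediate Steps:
$\left(\left(1 + 0\right) \left(-4\right)\right)^{4} = \left(1 \left(-4\right)\right)^{4} = \left(-4\right)^{4} = 256$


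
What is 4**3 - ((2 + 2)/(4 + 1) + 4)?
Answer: 296/5 ≈ 59.200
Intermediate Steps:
4**3 - ((2 + 2)/(4 + 1) + 4) = 64 - (4/5 + 4) = 64 - 1*24/5 = 64 - 24/5 = 296/5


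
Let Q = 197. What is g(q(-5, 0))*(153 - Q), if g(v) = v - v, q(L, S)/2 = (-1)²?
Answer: 0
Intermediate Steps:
q(L, S) = 2 (q(L, S) = 2*(-1)² = 2*1 = 2)
g(v) = 0
g(q(-5, 0))*(153 - Q) = 0*(153 - 1*197) = 0*(153 - 197) = 0*(-44) = 0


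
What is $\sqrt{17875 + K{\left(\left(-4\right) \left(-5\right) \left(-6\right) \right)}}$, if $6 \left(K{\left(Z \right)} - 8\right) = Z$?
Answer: $\sqrt{17863} \approx 133.65$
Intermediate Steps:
$K{\left(Z \right)} = 8 + \frac{Z}{6}$
$\sqrt{17875 + K{\left(\left(-4\right) \left(-5\right) \left(-6\right) \right)}} = \sqrt{17875 + \left(8 + \frac{\left(-4\right) \left(-5\right) \left(-6\right)}{6}\right)} = \sqrt{17875 + \left(8 + \frac{20 \left(-6\right)}{6}\right)} = \sqrt{17875 + \left(8 + \frac{1}{6} \left(-120\right)\right)} = \sqrt{17875 + \left(8 - 20\right)} = \sqrt{17875 - 12} = \sqrt{17863}$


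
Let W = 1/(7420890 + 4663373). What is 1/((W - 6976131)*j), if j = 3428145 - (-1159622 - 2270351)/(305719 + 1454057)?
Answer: -5316399001272/127142757113341168692210209 ≈ -4.1814e-14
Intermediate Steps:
W = 1/12084263 ≈ 8.2752e-8
j = 6032770725493/1759776 (j = 3428145 - (-3429973)/1759776 = 3428145 - 1*(-3429973/1759776) = 3428145 + 3429973/1759776 = 6032770725493/1759776 ≈ 3.4281e+6)
1/((W - 6976131)*j) = 1/((1/12084263 - 6976131)*(6032770725493/1759776)) = (1759776/6032770725493)/(-84301401726452/12084263) = -12084263/84301401726452*1759776/6032770725493 = -5316399001272/127142757113341168692210209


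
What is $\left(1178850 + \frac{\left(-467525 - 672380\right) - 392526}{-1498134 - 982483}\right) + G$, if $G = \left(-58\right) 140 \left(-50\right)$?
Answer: $\frac{3931407384881}{2480617} \approx 1.5849 \cdot 10^{6}$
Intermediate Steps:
$G = 406000$ ($G = \left(-8120\right) \left(-50\right) = 406000$)
$\left(1178850 + \frac{\left(-467525 - 672380\right) - 392526}{-1498134 - 982483}\right) + G = \left(1178850 + \frac{\left(-467525 - 672380\right) - 392526}{-1498134 - 982483}\right) + 406000 = \left(1178850 + \frac{-1139905 - 392526}{-2480617}\right) + 406000 = \left(1178850 - - \frac{1532431}{2480617}\right) + 406000 = \left(1178850 + \frac{1532431}{2480617}\right) + 406000 = \frac{2924276882881}{2480617} + 406000 = \frac{3931407384881}{2480617}$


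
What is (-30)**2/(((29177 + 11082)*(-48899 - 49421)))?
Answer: -45/197913244 ≈ -2.2737e-7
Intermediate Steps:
(-30)**2/(((29177 + 11082)*(-48899 - 49421))) = 900/((40259*(-98320))) = 900/(-3958264880) = 900*(-1/3958264880) = -45/197913244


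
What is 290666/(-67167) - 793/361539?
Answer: -687191885/158715621 ≈ -4.3297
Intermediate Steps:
290666/(-67167) - 793/361539 = 290666*(-1/67167) - 793*1/361539 = -17098/3951 - 793/361539 = -687191885/158715621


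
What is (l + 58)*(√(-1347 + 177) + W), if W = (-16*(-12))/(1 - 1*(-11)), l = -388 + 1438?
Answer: 17728 + 3324*I*√130 ≈ 17728.0 + 37899.0*I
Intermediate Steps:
l = 1050
W = 16 (W = 192/(1 + 11) = 192/12 = 192*(1/12) = 16)
(l + 58)*(√(-1347 + 177) + W) = (1050 + 58)*(√(-1347 + 177) + 16) = 1108*(√(-1170) + 16) = 1108*(3*I*√130 + 16) = 1108*(16 + 3*I*√130) = 17728 + 3324*I*√130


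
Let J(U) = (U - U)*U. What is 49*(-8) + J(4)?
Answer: -392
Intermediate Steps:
J(U) = 0 (J(U) = 0*U = 0)
49*(-8) + J(4) = 49*(-8) + 0 = -392 + 0 = -392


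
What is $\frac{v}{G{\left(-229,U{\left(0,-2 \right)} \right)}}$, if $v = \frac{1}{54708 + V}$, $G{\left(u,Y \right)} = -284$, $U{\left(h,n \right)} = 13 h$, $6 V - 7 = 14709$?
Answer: $- \frac{3}{48700888} \approx -6.1601 \cdot 10^{-8}$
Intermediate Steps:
$V = \frac{7358}{3}$ ($V = \frac{7}{6} + \frac{1}{6} \cdot 14709 = \frac{7}{6} + \frac{4903}{2} = \frac{7358}{3} \approx 2452.7$)
$v = \frac{3}{171482}$ ($v = \frac{1}{54708 + \frac{7358}{3}} = \frac{1}{\frac{171482}{3}} = \frac{3}{171482} \approx 1.7495 \cdot 10^{-5}$)
$\frac{v}{G{\left(-229,U{\left(0,-2 \right)} \right)}} = \frac{3}{171482 \left(-284\right)} = \frac{3}{171482} \left(- \frac{1}{284}\right) = - \frac{3}{48700888}$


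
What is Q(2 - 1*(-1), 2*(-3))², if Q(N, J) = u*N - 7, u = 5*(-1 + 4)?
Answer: 1444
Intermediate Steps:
u = 15 (u = 5*3 = 15)
Q(N, J) = -7 + 15*N (Q(N, J) = 15*N - 7 = -7 + 15*N)
Q(2 - 1*(-1), 2*(-3))² = (-7 + 15*(2 - 1*(-1)))² = (-7 + 15*(2 + 1))² = (-7 + 15*3)² = (-7 + 45)² = 38² = 1444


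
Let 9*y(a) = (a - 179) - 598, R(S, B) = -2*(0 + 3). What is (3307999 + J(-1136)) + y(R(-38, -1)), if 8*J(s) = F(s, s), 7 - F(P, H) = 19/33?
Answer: 218322245/66 ≈ 3.3079e+6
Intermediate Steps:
F(P, H) = 212/33 (F(P, H) = 7 - 19/33 = 212/33)
J(s) = 53/66 (J(s) = (⅛)*(212/33) = 53/66)
R(S, B) = -6 (R(S, B) = -2*3 = -6)
y(a) = -259/3 + a/9 (y(a) = ((a - 179) - 598)/9 = ((-179 + a) - 598)/9 = (-777 + a)/9 = -259/3 + a/9)
(3307999 + J(-1136)) + y(R(-38, -1)) = (3307999 + 53/66) + (-259/3 + (⅑)*(-6)) = 218327987/66 + (-259/3 - ⅔) = 218327987/66 - 87 = 218322245/66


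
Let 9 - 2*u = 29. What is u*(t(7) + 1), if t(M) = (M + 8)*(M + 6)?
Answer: -1960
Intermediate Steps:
u = -10 (u = 9/2 - ½*29 = 9/2 - 29/2 = -10)
t(M) = (6 + M)*(8 + M) (t(M) = (8 + M)*(6 + M) = (6 + M)*(8 + M))
u*(t(7) + 1) = -10*((48 + 7² + 14*7) + 1) = -10*((48 + 49 + 98) + 1) = -10*(195 + 1) = -10*196 = -1960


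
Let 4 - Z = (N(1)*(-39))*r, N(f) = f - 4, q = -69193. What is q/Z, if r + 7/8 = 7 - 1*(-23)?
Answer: 553544/27229 ≈ 20.329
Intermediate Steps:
N(f) = -4 + f
r = 233/8 (r = -7/8 + (7 - 1*(-23)) = -7/8 + (7 + 23) = -7/8 + 30 = 233/8 ≈ 29.125)
Z = -27229/8 (Z = 4 - (-4 + 1)*(-39)*233/8 = 4 - (-3*(-39))*233/8 = 4 - 117*233/8 = 4 - 1*27261/8 = 4 - 27261/8 = -27229/8 ≈ -3403.6)
q/Z = -69193/(-27229/8) = -69193*(-8/27229) = 553544/27229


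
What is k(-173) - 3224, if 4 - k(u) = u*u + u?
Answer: -32976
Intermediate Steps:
k(u) = 4 - u - u² (k(u) = 4 - (u*u + u) = 4 - (u² + u) = 4 - (u + u²) = 4 + (-u - u²) = 4 - u - u²)
k(-173) - 3224 = (4 - 1*(-173) - 1*(-173)²) - 3224 = (4 + 173 - 1*29929) - 3224 = (4 + 173 - 29929) - 3224 = -29752 - 3224 = -32976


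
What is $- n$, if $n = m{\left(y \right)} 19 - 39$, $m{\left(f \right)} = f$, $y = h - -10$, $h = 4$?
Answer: $-227$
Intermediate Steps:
$y = 14$ ($y = 4 - -10 = 4 + 10 = 14$)
$n = 227$ ($n = 14 \cdot 19 - 39 = 266 - 39 = 227$)
$- n = \left(-1\right) 227 = -227$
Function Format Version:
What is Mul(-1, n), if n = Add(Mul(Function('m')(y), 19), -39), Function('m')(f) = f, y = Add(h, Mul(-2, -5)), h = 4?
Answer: -227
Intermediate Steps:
y = 14 (y = Add(4, Mul(-2, -5)) = Add(4, 10) = 14)
n = 227 (n = Add(Mul(14, 19), -39) = Add(266, -39) = 227)
Mul(-1, n) = Mul(-1, 227) = -227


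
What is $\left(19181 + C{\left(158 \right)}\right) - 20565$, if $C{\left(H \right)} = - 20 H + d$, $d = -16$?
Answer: $-4560$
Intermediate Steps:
$C{\left(H \right)} = -16 - 20 H$ ($C{\left(H \right)} = - 20 H - 16 = -16 - 20 H$)
$\left(19181 + C{\left(158 \right)}\right) - 20565 = \left(19181 - 3176\right) - 20565 = 16005 - 20565 = -4560$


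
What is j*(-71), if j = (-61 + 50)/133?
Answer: 781/133 ≈ 5.8722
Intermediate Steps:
j = -11/133 (j = -11*1/133 = -11/133 ≈ -0.082707)
j*(-71) = -11/133*(-71) = 781/133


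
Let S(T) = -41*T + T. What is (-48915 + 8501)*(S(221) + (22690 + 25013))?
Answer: -1570609282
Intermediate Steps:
S(T) = -40*T
(-48915 + 8501)*(S(221) + (22690 + 25013)) = (-48915 + 8501)*(-40*221 + (22690 + 25013)) = -40414*(-8840 + 47703) = -40414*38863 = -1570609282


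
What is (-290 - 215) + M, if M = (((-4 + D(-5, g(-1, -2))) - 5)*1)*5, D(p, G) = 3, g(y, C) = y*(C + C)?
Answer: -535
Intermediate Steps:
g(y, C) = 2*C*y (g(y, C) = y*(2*C) = 2*C*y)
M = -30 (M = (((-4 + 3) - 5)*1)*5 = ((-1 - 5)*1)*5 = -6*1*5 = -6*5 = -30)
(-290 - 215) + M = (-290 - 215) - 30 = -505 - 30 = -535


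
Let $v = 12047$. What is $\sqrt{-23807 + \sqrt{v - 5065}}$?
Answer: $\sqrt{-23807 + \sqrt{6982}} \approx 154.02 i$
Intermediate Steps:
$\sqrt{-23807 + \sqrt{v - 5065}} = \sqrt{-23807 + \sqrt{12047 - 5065}} = \sqrt{-23807 + \sqrt{6982}}$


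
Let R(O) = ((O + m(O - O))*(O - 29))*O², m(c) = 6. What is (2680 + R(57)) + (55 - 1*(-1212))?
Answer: 5735183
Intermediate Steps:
R(O) = O²*(-29 + O)*(6 + O) (R(O) = ((O + 6)*(O - 29))*O² = ((6 + O)*(-29 + O))*O² = ((-29 + O)*(6 + O))*O² = O²*(-29 + O)*(6 + O))
(2680 + R(57)) + (55 - 1*(-1212)) = (2680 + 57²*(-174 + 57² - 23*57)) + (55 - 1*(-1212)) = (2680 + 3249*(-174 + 3249 - 1311)) + (55 + 1212) = (2680 + 3249*1764) + 1267 = (2680 + 5731236) + 1267 = 5733916 + 1267 = 5735183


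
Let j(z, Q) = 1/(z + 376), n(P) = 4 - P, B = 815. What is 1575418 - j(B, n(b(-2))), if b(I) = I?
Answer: 1876322837/1191 ≈ 1.5754e+6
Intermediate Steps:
j(z, Q) = 1/(376 + z)
1575418 - j(B, n(b(-2))) = 1575418 - 1/(376 + 815) = 1575418 - 1/1191 = 1876322837/1191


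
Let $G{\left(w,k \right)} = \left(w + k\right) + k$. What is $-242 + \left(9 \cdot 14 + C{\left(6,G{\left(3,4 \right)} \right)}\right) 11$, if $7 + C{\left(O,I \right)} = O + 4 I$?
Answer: $1617$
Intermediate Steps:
$G{\left(w,k \right)} = w + 2 k$ ($G{\left(w,k \right)} = \left(k + w\right) + k = w + 2 k$)
$C{\left(O,I \right)} = -7 + O + 4 I$ ($C{\left(O,I \right)} = -7 + \left(O + 4 I\right) = -7 + O + 4 I$)
$-242 + \left(9 \cdot 14 + C{\left(6,G{\left(3,4 \right)} \right)}\right) 11 = -242 + \left(9 \cdot 14 + \left(-7 + 6 + 4 \left(3 + 2 \cdot 4\right)\right)\right) 11 = -242 + \left(126 + \left(-7 + 6 + 4 \left(3 + 8\right)\right)\right) 11 = -242 + \left(126 + \left(-7 + 6 + 4 \cdot 11\right)\right) 11 = -242 + \left(126 + \left(-7 + 6 + 44\right)\right) 11 = -242 + \left(126 + 43\right) 11 = -242 + 169 \cdot 11 = -242 + 1859 = 1617$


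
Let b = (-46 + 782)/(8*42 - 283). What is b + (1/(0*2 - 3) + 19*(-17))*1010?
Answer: -51921892/159 ≈ -3.2655e+5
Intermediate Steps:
b = 736/53 (b = 736/(336 - 283) = 736/53 ≈ 13.887)
b + (1/(0*2 - 3) + 19*(-17))*1010 = 736/53 + (1/(0*2 - 3) + 19*(-17))*1010 = 736/53 + (1/(0 - 3) - 323)*1010 = 736/53 + (1/(-3) - 323)*1010 = 736/53 + (-1/3 - 323)*1010 = 736/53 - 970/3*1010 = 736/53 - 979700/3 = -51921892/159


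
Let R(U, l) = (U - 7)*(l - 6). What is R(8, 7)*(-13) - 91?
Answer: -104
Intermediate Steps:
R(U, l) = (-7 + U)*(-6 + l)
R(8, 7)*(-13) - 91 = (42 - 7*7 - 6*8 + 8*7)*(-13) - 91 = (42 - 49 - 48 + 56)*(-13) - 91 = 1*(-13) - 91 = -13 - 91 = -104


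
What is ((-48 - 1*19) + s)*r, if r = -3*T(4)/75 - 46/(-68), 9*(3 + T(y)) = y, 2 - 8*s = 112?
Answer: -113183/1800 ≈ -62.879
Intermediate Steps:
s = -55/4 (s = ¼ - ⅛*112 = ¼ - 14 = -55/4 ≈ -13.750)
T(y) = -3 + y/9
r = 5957/7650 (r = -3*(-3 + (⅑)*4)/75 - 46/(-68) = -3*(-3 + 4/9)*(1/75) - 46*(-1/68) = -3*(-23/9)*(1/75) + 23/34 = (23/3)*(1/75) + 23/34 = 23/225 + 23/34 = 5957/7650 ≈ 0.77869)
((-48 - 1*19) + s)*r = ((-48 - 1*19) - 55/4)*(5957/7650) = ((-48 - 19) - 55/4)*(5957/7650) = (-67 - 55/4)*(5957/7650) = -323/4*5957/7650 = -113183/1800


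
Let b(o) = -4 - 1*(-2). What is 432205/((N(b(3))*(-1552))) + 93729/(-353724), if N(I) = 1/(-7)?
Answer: 89168625211/45748304 ≈ 1949.1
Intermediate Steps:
b(o) = -2 (b(o) = -4 + 2 = -2)
N(I) = -⅐
432205/((N(b(3))*(-1552))) + 93729/(-353724) = 432205/((-⅐*(-1552))) + 93729/(-353724) = 432205/(1552/7) + 93729*(-1/353724) = 432205*(7/1552) - 31243/117908 = 3025435/1552 - 31243/117908 = 89168625211/45748304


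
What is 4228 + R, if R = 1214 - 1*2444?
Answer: 2998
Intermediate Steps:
R = -1230 (R = 1214 - 2444 = -1230)
4228 + R = 4228 - 1230 = 2998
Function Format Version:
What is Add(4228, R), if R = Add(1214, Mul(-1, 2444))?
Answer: 2998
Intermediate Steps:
R = -1230 (R = Add(1214, -2444) = -1230)
Add(4228, R) = Add(4228, -1230) = 2998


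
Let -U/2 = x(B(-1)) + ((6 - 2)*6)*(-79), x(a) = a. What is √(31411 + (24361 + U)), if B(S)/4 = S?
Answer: 2*√14893 ≈ 244.07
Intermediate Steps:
B(S) = 4*S
U = 3800 (U = -2*(4*(-1) + ((6 - 2)*6)*(-79)) = -2*(-4 + (4*6)*(-79)) = -2*(-4 + 24*(-79)) = -2*(-4 - 1896) = -2*(-1900) = 3800)
√(31411 + (24361 + U)) = √(31411 + (24361 + 3800)) = √(31411 + 28161) = √59572 = 2*√14893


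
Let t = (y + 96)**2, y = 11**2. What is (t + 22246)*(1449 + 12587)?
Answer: 973186060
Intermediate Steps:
y = 121
t = 47089 (t = (121 + 96)**2 = 217**2 = 47089)
(t + 22246)*(1449 + 12587) = (47089 + 22246)*(1449 + 12587) = 69335*14036 = 973186060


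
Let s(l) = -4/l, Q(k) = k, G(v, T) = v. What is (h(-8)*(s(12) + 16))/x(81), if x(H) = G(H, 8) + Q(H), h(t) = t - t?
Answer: 0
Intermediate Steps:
h(t) = 0
x(H) = 2*H (x(H) = H + H = 2*H)
(h(-8)*(s(12) + 16))/x(81) = (0*(-4/12 + 16))/((2*81)) = (0*(-4*1/12 + 16))/162 = (0*(-1/3 + 16))*(1/162) = (0*(47/3))*(1/162) = 0*(1/162) = 0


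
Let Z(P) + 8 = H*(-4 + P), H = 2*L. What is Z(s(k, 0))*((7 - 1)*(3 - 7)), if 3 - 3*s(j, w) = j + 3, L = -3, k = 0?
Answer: -384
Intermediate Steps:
H = -6 (H = 2*(-3) = -6)
s(j, w) = -j/3 (s(j, w) = 1 - (j + 3)/3 = 1 - (3 + j)/3 = 1 + (-1 - j/3) = -j/3)
Z(P) = 16 - 6*P (Z(P) = -8 - 6*(-4 + P) = -8 + (24 - 6*P) = 16 - 6*P)
Z(s(k, 0))*((7 - 1)*(3 - 7)) = (16 - (-2)*0)*((7 - 1)*(3 - 7)) = (16 - 6*0)*(6*(-4)) = (16 + 0)*(-24) = 16*(-24) = -384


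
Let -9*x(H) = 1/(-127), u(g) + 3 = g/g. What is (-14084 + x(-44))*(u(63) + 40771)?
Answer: -656299810459/1143 ≈ -5.7419e+8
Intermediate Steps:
u(g) = -2 (u(g) = -3 + g/g = -3 + 1 = -2)
x(H) = 1/1143 (x(H) = -⅑/(-127) = -⅑*(-1/127) = 1/1143)
(-14084 + x(-44))*(u(63) + 40771) = (-14084 + 1/1143)*(-2 + 40771) = -16098011/1143*40769 = -656299810459/1143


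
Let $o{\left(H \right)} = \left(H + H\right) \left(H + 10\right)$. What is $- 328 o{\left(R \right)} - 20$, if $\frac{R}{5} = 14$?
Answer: $-3673620$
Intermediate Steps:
$R = 70$ ($R = 5 \cdot 14 = 70$)
$o{\left(H \right)} = 2 H \left(10 + H\right)$
$- 328 o{\left(R \right)} - 20 = - 328 \cdot 2 \cdot 70 \left(10 + 70\right) - 20 = - 328 \cdot 2 \cdot 70 \cdot 80 - 20 = \left(-328\right) 11200 - 20 = -3673600 - 20 = -3673620$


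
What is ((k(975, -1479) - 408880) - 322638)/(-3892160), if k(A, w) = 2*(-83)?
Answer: 182921/973040 ≈ 0.18799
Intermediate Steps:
k(A, w) = -166
((k(975, -1479) - 408880) - 322638)/(-3892160) = ((-166 - 408880) - 322638)/(-3892160) = (-409046 - 322638)*(-1/3892160) = -731684*(-1/3892160) = 182921/973040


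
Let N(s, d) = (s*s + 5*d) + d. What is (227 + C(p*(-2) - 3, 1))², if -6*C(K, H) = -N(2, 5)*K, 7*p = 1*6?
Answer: 1965604/49 ≈ 40114.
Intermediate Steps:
p = 6/7 (p = (1*6)/7 = (⅐)*6 = 6/7 ≈ 0.85714)
N(s, d) = s² + 6*d (N(s, d) = (s² + 5*d) + d = s² + 6*d)
C(K, H) = 17*K/3 (C(K, H) = -(-1)*(2² + 6*5)*K/6 = -(-1)*(4 + 30)*K/6 = -(-1)*34*K/6 = -(-17)*K/3 = 17*K/3)
(227 + C(p*(-2) - 3, 1))² = (227 + 17*((6/7)*(-2) - 3)/3)² = (227 + 17*(-12/7 - 3)/3)² = (227 + (17/3)*(-33/7))² = (227 - 187/7)² = (1402/7)² = 1965604/49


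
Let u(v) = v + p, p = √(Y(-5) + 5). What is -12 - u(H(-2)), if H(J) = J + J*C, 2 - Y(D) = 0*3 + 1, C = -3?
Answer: -16 - √6 ≈ -18.449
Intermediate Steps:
Y(D) = 1 (Y(D) = 2 - (0*3 + 1) = 2 - (0 + 1) = 2 - 1*1 = 2 - 1 = 1)
H(J) = -2*J (H(J) = J + J*(-3) = J - 3*J = -2*J)
p = √6 (p = √(1 + 5) = √6 ≈ 2.4495)
u(v) = v + √6
-12 - u(H(-2)) = -12 - (-2*(-2) + √6) = -12 - (4 + √6) = -12 + (-4 - √6) = -16 - √6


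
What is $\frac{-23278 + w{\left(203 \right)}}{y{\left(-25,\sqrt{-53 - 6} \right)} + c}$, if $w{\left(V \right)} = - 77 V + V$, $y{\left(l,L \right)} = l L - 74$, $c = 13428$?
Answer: $- \frac{172293308}{59455397} - \frac{322550 i \sqrt{59}}{59455397} \approx -2.8979 - 0.041671 i$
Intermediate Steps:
$y{\left(l,L \right)} = -74 + L l$ ($y{\left(l,L \right)} = L l - 74 = -74 + L l$)
$w{\left(V \right)} = - 76 V$
$\frac{-23278 + w{\left(203 \right)}}{y{\left(-25,\sqrt{-53 - 6} \right)} + c} = \frac{-23278 - 15428}{\left(-74 + \sqrt{-53 - 6} \left(-25\right)\right) + 13428} = - \frac{38706}{\left(-74 + \sqrt{-59} \left(-25\right)\right) + 13428} = - \frac{38706}{\left(-74 + i \sqrt{59} \left(-25\right)\right) + 13428} = - \frac{38706}{\left(-74 - 25 i \sqrt{59}\right) + 13428} = - \frac{38706}{13354 - 25 i \sqrt{59}}$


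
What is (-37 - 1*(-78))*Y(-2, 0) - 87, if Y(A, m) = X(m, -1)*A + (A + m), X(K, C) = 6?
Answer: -661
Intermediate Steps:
Y(A, m) = m + 7*A (Y(A, m) = 6*A + (A + m) = m + 7*A)
(-37 - 1*(-78))*Y(-2, 0) - 87 = (-37 - 1*(-78))*(0 + 7*(-2)) - 87 = (-37 + 78)*(0 - 14) - 87 = 41*(-14) - 87 = -574 - 87 = -661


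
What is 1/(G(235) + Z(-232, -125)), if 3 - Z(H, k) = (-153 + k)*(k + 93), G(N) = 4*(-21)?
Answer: -1/8977 ≈ -0.00011140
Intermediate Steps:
G(N) = -84
Z(H, k) = 3 - (-153 + k)*(93 + k) (Z(H, k) = 3 - (-153 + k)*(k + 93) = 3 - (-153 + k)*(93 + k))
1/(G(235) + Z(-232, -125)) = 1/(-84 + (14232 - 1*(-125)² + 60*(-125))) = 1/(-84 + (14232 - 1*15625 - 7500)) = 1/(-84 + (14232 - 15625 - 7500)) = 1/(-84 - 8893) = 1/(-8977) = -1/8977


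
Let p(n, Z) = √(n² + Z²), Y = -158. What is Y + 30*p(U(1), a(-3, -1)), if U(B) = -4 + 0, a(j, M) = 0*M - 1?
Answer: -158 + 30*√17 ≈ -34.307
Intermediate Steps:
a(j, M) = -1 (a(j, M) = 0 - 1 = -1)
U(B) = -4
p(n, Z) = √(Z² + n²)
Y + 30*p(U(1), a(-3, -1)) = -158 + 30*√((-1)² + (-4)²) = -158 + 30*√(1 + 16) = -158 + 30*√17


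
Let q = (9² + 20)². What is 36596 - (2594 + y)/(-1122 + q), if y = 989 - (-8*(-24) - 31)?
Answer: 332251662/9079 ≈ 36596.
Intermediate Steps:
q = 10201 (q = (81 + 20)² = 101² = 10201)
y = 828 (y = 989 - (192 - 31) = 989 - 1*161 = 989 - 161 = 828)
36596 - (2594 + y)/(-1122 + q) = 36596 - (2594 + 828)/(-1122 + 10201) = 36596 - 3422/9079 = 332251662/9079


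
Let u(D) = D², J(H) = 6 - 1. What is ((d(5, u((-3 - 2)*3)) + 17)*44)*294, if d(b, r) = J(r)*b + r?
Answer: 3453912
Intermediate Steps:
J(H) = 5
d(b, r) = r + 5*b (d(b, r) = 5*b + r = r + 5*b)
((d(5, u((-3 - 2)*3)) + 17)*44)*294 = (((((-3 - 2)*3)² + 5*5) + 17)*44)*294 = ((((-5*3)² + 25) + 17)*44)*294 = ((((-15)² + 25) + 17)*44)*294 = (((225 + 25) + 17)*44)*294 = ((250 + 17)*44)*294 = (267*44)*294 = 11748*294 = 3453912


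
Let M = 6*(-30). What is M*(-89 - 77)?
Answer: 29880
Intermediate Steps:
M = -180
M*(-89 - 77) = -180*(-89 - 77) = -180*(-166) = 29880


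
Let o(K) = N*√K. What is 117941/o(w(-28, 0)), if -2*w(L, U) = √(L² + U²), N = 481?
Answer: -117941*I*√14/6734 ≈ -65.532*I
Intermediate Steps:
w(L, U) = -√(L² + U²)/2
o(K) = 481*√K
117941/o(w(-28, 0)) = 117941/((481*√(-√((-28)² + 0²)/2))) = 117941/((481*√(-√(784 + 0)/2))) = 117941/((481*√(-√784/2))) = 117941/((481*√(-½*28))) = 117941/((481*√(-14))) = 117941/((481*(I*√14))) = 117941/((481*I*√14)) = 117941*(-I*√14/6734) = -117941*I*√14/6734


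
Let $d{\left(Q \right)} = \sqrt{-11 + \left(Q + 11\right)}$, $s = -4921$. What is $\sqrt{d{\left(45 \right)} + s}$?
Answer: $\sqrt{-4921 + 3 \sqrt{5}} \approx 70.102 i$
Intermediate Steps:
$d{\left(Q \right)} = \sqrt{Q}$ ($d{\left(Q \right)} = \sqrt{-11 + \left(11 + Q\right)} = \sqrt{Q}$)
$\sqrt{d{\left(45 \right)} + s} = \sqrt{\sqrt{45} - 4921} = \sqrt{3 \sqrt{5} - 4921} = \sqrt{-4921 + 3 \sqrt{5}}$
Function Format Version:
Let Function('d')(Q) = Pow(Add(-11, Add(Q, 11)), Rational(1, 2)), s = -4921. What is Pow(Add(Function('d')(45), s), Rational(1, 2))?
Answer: Pow(Add(-4921, Mul(3, Pow(5, Rational(1, 2)))), Rational(1, 2)) ≈ Mul(70.102, I)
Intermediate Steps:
Function('d')(Q) = Pow(Q, Rational(1, 2)) (Function('d')(Q) = Pow(Add(-11, Add(11, Q)), Rational(1, 2)) = Pow(Q, Rational(1, 2)))
Pow(Add(Function('d')(45), s), Rational(1, 2)) = Pow(Add(Pow(45, Rational(1, 2)), -4921), Rational(1, 2)) = Pow(Add(Mul(3, Pow(5, Rational(1, 2))), -4921), Rational(1, 2)) = Pow(Add(-4921, Mul(3, Pow(5, Rational(1, 2)))), Rational(1, 2))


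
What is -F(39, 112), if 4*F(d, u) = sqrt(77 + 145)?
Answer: -sqrt(222)/4 ≈ -3.7249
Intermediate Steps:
F(d, u) = sqrt(222)/4 (F(d, u) = sqrt(77 + 145)/4 = sqrt(222)/4)
-F(39, 112) = -sqrt(222)/4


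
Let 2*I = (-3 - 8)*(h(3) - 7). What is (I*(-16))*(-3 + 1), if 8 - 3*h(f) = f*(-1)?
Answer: 1760/3 ≈ 586.67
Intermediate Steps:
h(f) = 8/3 + f/3 (h(f) = 8/3 - f*(-1)/3 = 8/3 - (-1)*f/3 = 8/3 + f/3)
I = 55/3 (I = ((-3 - 8)*((8/3 + (⅓)*3) - 7))/2 = (-11*((8/3 + 1) - 7))/2 = (-11*(11/3 - 7))/2 = (-11*(-10/3))/2 = (½)*(110/3) = 55/3 ≈ 18.333)
(I*(-16))*(-3 + 1) = ((55/3)*(-16))*(-3 + 1) = -880/3*(-2) = 1760/3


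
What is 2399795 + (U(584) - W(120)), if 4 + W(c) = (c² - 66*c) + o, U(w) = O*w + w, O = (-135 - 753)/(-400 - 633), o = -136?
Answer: 2473560879/1033 ≈ 2.3945e+6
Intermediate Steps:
O = 888/1033 (O = -888/(-1033) = -888*(-1/1033) = 888/1033 ≈ 0.85963)
U(w) = 1921*w/1033 (U(w) = 888*w/1033 + w = 1921*w/1033)
W(c) = -140 + c² - 66*c (W(c) = -4 + ((c² - 66*c) - 136) = -4 + (-136 + c² - 66*c) = -140 + c² - 66*c)
2399795 + (U(584) - W(120)) = 2399795 + ((1921/1033)*584 - (-140 + 120² - 66*120)) = 2399795 + (1121864/1033 - (-140 + 14400 - 7920)) = 2399795 + (1121864/1033 - 1*6340) = 2399795 + (1121864/1033 - 6340) = 2399795 - 5427356/1033 = 2473560879/1033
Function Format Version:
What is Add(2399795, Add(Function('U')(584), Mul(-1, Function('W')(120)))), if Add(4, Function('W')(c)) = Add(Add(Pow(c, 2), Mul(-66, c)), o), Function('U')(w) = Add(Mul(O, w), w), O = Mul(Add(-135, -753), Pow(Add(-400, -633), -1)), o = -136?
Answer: Rational(2473560879, 1033) ≈ 2.3945e+6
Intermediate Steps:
O = Rational(888, 1033) (O = Mul(-888, Pow(-1033, -1)) = Mul(-888, Rational(-1, 1033)) = Rational(888, 1033) ≈ 0.85963)
Function('U')(w) = Mul(Rational(1921, 1033), w) (Function('U')(w) = Add(Mul(Rational(888, 1033), w), w) = Mul(Rational(1921, 1033), w))
Function('W')(c) = Add(-140, Pow(c, 2), Mul(-66, c)) (Function('W')(c) = Add(-4, Add(Add(Pow(c, 2), Mul(-66, c)), -136)) = Add(-4, Add(-136, Pow(c, 2), Mul(-66, c))) = Add(-140, Pow(c, 2), Mul(-66, c)))
Add(2399795, Add(Function('U')(584), Mul(-1, Function('W')(120)))) = Add(2399795, Add(Mul(Rational(1921, 1033), 584), Mul(-1, Add(-140, Pow(120, 2), Mul(-66, 120))))) = Add(2399795, Add(Rational(1121864, 1033), Mul(-1, Add(-140, 14400, -7920)))) = Add(2399795, Add(Rational(1121864, 1033), Mul(-1, 6340))) = Add(2399795, Add(Rational(1121864, 1033), -6340)) = Add(2399795, Rational(-5427356, 1033)) = Rational(2473560879, 1033)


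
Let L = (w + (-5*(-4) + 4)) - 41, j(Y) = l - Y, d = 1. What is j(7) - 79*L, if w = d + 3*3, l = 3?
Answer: 549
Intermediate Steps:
j(Y) = 3 - Y
w = 10 (w = 1 + 3*3 = 1 + 9 = 10)
L = -7 (L = (10 + (-5*(-4) + 4)) - 41 = (10 + (20 + 4)) - 41 = (10 + 24) - 41 = 34 - 41 = -7)
j(7) - 79*L = (3 - 1*7) - 79*(-7) = (3 - 7) + 553 = -4 + 553 = 549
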